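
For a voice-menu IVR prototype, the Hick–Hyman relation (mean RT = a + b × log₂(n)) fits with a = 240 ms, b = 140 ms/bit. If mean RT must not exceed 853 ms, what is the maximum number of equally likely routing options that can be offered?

140·log₂ n ≤ 853 − 240 = 613, giving log₂ n ≤ 4.3786 and n ≤ 20.801. The largest whole number is 20.

20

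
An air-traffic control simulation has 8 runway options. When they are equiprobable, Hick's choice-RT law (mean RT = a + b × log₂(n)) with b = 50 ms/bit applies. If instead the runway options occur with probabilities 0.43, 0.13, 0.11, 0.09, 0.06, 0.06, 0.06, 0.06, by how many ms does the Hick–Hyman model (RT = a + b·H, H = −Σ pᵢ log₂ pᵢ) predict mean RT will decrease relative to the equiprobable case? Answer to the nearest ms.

23 ms

The RT saving is b·ΔH. Equiprobable H₀ = log₂(8) = 3.0000 bits; with the given probabilities H = 2.5433 bits.
b·(H₀ − H) = 50 × (3.0000 − 2.5433) = 22.84 ms.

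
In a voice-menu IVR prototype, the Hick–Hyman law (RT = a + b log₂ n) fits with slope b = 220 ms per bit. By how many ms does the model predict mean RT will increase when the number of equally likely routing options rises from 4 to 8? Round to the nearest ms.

ΔRT = (a + b log₂ n₂) − (a + b log₂ n₁) = b·(log₂ n₂ − log₂ n₁).
log₂(8) − log₂(4) = log₂(8/4) = log₂(2) = 1.
ΔRT = 220 × 1.0000 = 220.000 ms.

220 ms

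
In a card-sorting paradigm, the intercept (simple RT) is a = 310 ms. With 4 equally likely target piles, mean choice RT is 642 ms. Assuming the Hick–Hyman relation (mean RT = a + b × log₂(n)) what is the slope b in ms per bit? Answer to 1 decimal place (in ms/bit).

log₂(4) = 2 bits.
b = (RT − a)/log₂ n = (642 − 310) / 2 = 166.000 ms/bit.

166.0 ms/bit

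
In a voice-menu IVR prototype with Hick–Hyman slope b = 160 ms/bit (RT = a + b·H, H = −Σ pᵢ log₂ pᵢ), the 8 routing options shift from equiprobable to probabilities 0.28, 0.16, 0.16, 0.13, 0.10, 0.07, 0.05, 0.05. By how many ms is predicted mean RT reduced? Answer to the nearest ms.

The RT saving is b·ΔH. Equiprobable H₀ = log₂(8) = 3.0000 bits; with the given probabilities H = 2.7758 bits.
b·(H₀ − H) = 160 × (3.0000 − 2.7758) = 35.87 ms.

36 ms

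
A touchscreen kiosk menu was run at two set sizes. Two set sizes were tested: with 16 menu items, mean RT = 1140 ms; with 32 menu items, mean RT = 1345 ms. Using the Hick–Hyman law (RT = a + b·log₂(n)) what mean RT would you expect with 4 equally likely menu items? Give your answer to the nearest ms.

730 ms

Fit slope and intercept:
  b = (1345 − 1140) / (log₂ 32 − log₂ 16) = 205 / (5 − 4) = 205 ms/bit
  a = 1140 − 205 × 4 = 320 ms
Then RT(4) = 320 + 205 × log₂ 4 = 320 + 205 × 2 ≈ 730.000 ms.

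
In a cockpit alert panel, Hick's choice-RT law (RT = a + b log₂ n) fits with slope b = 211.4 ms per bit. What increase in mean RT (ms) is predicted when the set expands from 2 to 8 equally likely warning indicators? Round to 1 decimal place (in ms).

Only the slope matters, since a is common to both: ΔRT = b·log₂(n₂/n₁).
log₂(8) − log₂(2) = log₂(8/2) = log₂(4) = 2.
ΔRT = 211.4 × 2.0000 = 422.800 ms.

422.8 ms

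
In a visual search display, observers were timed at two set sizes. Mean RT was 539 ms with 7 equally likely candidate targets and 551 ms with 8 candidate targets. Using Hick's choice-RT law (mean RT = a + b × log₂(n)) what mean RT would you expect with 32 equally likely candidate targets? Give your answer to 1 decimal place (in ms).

675.6 ms

With log₂ n on the abscissa the relation is linear; from the two conditions:
  b = (551 − 539) / (log₂ 8 − log₂ 7) = 12 / (3 − 2.8074) = 62.291 ms/bit
  a = 539 − 62.291 × 2.8074 = 364.128 ms
Then RT(32) = 364.128 + 62.291 × log₂ 32 = 364.128 + 62.291 × 5 ≈ 675.581 ms.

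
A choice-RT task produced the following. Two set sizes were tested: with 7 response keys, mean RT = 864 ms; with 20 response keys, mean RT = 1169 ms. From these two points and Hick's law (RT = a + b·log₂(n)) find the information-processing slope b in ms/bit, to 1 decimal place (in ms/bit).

Slope: b = (1169 − 864) / (log₂ 20 − log₂ 7) = 305/1.5146 = 201.377 ms/bit.

201.4 ms/bit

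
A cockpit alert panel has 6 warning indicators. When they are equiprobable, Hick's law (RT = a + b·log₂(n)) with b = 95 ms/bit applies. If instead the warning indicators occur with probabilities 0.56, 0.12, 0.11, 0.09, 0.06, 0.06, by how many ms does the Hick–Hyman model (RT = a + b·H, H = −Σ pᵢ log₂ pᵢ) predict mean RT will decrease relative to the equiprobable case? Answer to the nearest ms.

57 ms

The RT saving is b·ΔH. Equiprobable H₀ = log₂(6) = 2.5850 bits; with the given probabilities H = 1.9855 bits.
b·(H₀ − H) = 95 × (2.5850 − 1.9855) = 56.95 ms.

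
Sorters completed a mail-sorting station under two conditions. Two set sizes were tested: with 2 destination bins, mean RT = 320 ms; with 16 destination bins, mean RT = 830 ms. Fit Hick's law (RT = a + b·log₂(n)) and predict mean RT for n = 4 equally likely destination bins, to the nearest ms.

490 ms

Solve the two-equation system in a and b:
  b = (830 − 320) / (log₂ 16 − log₂ 2) = 510 / (4 − 1) = 170 ms/bit
  a = 320 − 170 × 1 = 150 ms
Then RT(4) = 150 + 170 × log₂ 4 = 150 + 170 × 2 ≈ 490.000 ms.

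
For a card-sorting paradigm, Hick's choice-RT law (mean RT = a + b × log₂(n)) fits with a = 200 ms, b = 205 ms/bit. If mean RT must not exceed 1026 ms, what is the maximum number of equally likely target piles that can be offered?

Set 200 + 205·log₂ n ≤ 1026 → log₂ n ≤ (1026 − 200)/205 = 4.0293.
So n ≤ 2^4.0293 = 16.328; the largest integer n is 16.

16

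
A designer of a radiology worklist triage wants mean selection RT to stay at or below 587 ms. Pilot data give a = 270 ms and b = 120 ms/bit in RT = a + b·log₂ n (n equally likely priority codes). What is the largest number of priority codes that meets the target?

6

Information budget: (587 − 270)/120 = 2.6417 bits, so n ≤ 2^2.6417 = 6.241 → at most 6.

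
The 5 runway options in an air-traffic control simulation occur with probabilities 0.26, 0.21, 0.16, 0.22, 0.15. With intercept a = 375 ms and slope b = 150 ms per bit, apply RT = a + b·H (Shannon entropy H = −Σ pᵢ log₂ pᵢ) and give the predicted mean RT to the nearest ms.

719 ms

H = 0.26·log₂(1/0.26) + 0.21·log₂(1/0.21) + 0.16·log₂(1/0.16) + 0.22·log₂(1/0.22) + 0.15·log₂(1/0.15) = 2.2922 bits.
RT = 375 + 150 × 2.2922 = 718.84 ms.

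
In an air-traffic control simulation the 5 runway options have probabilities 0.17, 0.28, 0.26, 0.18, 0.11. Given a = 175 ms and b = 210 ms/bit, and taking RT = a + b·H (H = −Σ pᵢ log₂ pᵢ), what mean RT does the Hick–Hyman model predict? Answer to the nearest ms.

Entropy contributions −pᵢ log₂ pᵢ: 0.4346, 0.5142, 0.5053, 0.4453, 0.3503; sum H = 2.2497 bits.
RT = a + bH = 175 + 210·2.2497 = 647.43 ms.

647 ms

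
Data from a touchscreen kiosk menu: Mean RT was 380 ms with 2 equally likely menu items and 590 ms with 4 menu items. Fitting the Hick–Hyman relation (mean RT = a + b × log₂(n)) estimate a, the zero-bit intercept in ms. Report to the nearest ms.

Slope: b = (590 − 380) / (log₂ 4 − log₂ 2) = 210/1.0000 = 210 ms/bit.
Intercept: a = 380 − 210·log₂(2) = 170.000 ms.

170 ms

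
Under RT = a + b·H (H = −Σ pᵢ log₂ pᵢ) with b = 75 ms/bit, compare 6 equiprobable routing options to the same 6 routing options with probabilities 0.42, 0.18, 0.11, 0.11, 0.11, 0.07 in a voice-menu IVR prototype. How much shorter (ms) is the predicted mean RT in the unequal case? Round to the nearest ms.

The RT saving is b·ΔH. Equiprobable H₀ = log₂(6) = 2.5850 bits; with the given probabilities H = 2.2904 bits.
b·(H₀ − H) = 75 × (2.5850 − 2.2904) = 22.09 ms.

22 ms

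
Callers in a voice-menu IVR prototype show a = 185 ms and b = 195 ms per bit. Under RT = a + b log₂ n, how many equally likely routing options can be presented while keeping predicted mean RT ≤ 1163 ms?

32

195·log₂ n ≤ 1163 − 185 = 978, giving log₂ n ≤ 5.0154 and n ≤ 32.343. The largest whole number is 32.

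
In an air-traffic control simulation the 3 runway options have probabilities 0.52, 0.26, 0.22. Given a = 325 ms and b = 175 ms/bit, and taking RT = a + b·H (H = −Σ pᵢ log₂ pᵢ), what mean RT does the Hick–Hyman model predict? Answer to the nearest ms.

H = 0.52·log₂(1/0.52) + 0.26·log₂(1/0.26) + 0.22·log₂(1/0.22) = 1.4764 bits.
RT = 325 + 175 × 1.4764 = 583.38 ms.

583 ms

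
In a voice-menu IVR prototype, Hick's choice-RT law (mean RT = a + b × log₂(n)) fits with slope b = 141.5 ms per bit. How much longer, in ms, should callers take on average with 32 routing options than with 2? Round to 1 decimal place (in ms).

566.0 ms

ΔRT = (a + b log₂ n₂) − (a + b log₂ n₁) = b·(log₂ n₂ − log₂ n₁).
log₂(32) − log₂(2) = log₂(32/2) = log₂(16) = 4.
ΔRT = 141.5 × 4.0000 = 566.000 ms.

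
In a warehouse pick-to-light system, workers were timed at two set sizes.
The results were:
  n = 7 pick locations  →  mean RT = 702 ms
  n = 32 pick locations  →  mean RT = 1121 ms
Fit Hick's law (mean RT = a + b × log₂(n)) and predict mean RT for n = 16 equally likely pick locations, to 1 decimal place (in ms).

With log₂ n on the abscissa the relation is linear; from the two conditions:
  b = (1121 − 702) / (log₂ 32 − log₂ 7) = 419 / (5 − 2.8074) = 191.093 ms/bit
  a = 702 − 191.093 × 2.8074 = 165.533 ms
Then RT(16) = 165.533 + 191.093 × log₂ 16 = 165.533 + 191.093 × 4 ≈ 929.907 ms.

929.9 ms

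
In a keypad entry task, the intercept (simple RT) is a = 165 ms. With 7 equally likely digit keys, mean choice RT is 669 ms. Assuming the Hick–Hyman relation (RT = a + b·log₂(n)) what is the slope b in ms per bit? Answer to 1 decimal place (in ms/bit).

179.5 ms/bit

b = (669 − 165) / log₂(7) = 504 / 2.8074 = 179.528 ms/bit.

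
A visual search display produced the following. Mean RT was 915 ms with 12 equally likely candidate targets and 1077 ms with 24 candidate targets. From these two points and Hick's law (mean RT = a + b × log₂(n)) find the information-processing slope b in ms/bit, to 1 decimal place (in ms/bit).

162.0 ms/bit

The slope on a log₂ axis is (1077 − 915) / (4.5850 − 3.5850) = 162.000 ms/bit.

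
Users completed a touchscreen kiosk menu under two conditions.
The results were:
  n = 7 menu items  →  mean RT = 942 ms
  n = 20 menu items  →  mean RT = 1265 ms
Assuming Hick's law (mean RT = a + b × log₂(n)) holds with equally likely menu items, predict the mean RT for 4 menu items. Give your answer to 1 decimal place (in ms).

769.8 ms

Fit slope and intercept:
  b = (1265 − 942) / (log₂ 20 − log₂ 7) = 323 / (4.3219 − 2.8074) = 213.261 ms/bit
  a = 942 − 213.261 × 2.8074 = 343.300 ms
Then RT(4) = 343.300 + 213.261 × log₂ 4 = 343.300 + 213.261 × 2 ≈ 769.822 ms.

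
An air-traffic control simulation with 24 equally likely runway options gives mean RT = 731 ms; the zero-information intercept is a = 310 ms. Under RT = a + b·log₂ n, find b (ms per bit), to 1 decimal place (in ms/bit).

91.8 ms/bit

24 alternatives carry log₂ 24 = 4.5850 bits; the choice cost is 731 − 310 = 421 ms, so b = 421/4.5850 = 91.822 ms/bit.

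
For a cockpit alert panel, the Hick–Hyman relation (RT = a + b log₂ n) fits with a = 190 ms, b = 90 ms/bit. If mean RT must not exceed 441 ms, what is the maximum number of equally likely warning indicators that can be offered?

Set 190 + 90·log₂ n ≤ 441 → log₂ n ≤ (441 − 190)/90 = 2.7889.
So n ≤ 2^2.7889 = 6.911; the largest integer n is 6.

6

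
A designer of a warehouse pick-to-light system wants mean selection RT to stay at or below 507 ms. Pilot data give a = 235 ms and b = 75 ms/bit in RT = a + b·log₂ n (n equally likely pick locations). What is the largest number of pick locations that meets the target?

12

Information budget: (507 − 235)/75 = 3.6267 bits, so n ≤ 2^3.6267 = 12.352 → at most 12.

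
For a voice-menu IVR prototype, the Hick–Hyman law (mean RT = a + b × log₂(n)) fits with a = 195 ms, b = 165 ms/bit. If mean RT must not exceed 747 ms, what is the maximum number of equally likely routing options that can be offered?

10

Set 195 + 165·log₂ n ≤ 747 → log₂ n ≤ (747 − 195)/165 = 3.3455.
So n ≤ 2^3.3455 = 10.164; the largest integer n is 10.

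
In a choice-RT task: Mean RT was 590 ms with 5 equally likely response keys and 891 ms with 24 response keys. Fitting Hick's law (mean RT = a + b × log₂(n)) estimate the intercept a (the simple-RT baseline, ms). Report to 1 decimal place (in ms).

The slope on a log₂ axis is (891 − 590) / (4.5850 − 2.3219) = 133.007 ms/bit.
a = RT₁ − b·log₂ n₁ = 590 − 133.007 × 2.3219 = 281.167 ms.

281.2 ms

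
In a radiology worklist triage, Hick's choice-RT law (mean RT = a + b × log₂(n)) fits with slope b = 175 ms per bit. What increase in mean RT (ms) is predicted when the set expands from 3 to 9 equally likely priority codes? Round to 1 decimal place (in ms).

ΔRT = (a + b log₂ n₂) − (a + b log₂ n₁) = b·(log₂ n₂ − log₂ n₁).
log₂(9) − log₂(3) = 3.1699 − 1.5850 = 1.5850.
ΔRT = 175 × 1.5850 = 277.368 ms.

277.4 ms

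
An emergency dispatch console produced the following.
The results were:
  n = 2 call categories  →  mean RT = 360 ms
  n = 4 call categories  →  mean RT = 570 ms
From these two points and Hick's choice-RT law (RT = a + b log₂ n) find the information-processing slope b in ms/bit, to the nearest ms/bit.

210 ms/bit

The slope on a log₂ axis is (570 − 360) / (2 − 1) = 210 ms/bit.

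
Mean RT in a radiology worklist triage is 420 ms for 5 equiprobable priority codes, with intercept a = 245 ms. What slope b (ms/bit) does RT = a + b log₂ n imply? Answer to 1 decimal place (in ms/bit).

75.4 ms/bit

5 alternatives carry log₂ 5 = 2.3219 bits; the choice cost is 420 − 245 = 175 ms, so b = 175/2.3219 = 75.368 ms/bit.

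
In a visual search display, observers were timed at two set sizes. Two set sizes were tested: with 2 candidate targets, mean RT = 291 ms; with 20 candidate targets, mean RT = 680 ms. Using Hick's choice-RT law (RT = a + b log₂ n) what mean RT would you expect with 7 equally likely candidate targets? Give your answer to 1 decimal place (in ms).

502.6 ms

With log₂ n on the abscissa the relation is linear; from the two conditions:
  b = (680 − 291) / (log₂ 20 − log₂ 2) = 389 / (4.3219 − 1) = 117.101 ms/bit
  a = 291 − 117.101 × 1 = 173.899 ms
Then RT(7) = 173.899 + 117.101 × log₂ 7 = 173.899 + 117.101 × 2.8074 ≈ 502.642 ms.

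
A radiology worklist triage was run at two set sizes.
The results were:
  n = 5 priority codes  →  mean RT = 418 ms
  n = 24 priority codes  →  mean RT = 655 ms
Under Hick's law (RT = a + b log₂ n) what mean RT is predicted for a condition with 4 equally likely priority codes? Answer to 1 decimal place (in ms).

384.3 ms

Fit slope and intercept:
  b = (655 − 418) / (log₂ 24 − log₂ 5) = 237 / (4.5850 − 2.3219) = 104.727 ms/bit
  a = 418 − 104.727 × 2.3219 = 174.832 ms
Then RT(4) = 174.832 + 104.727 × log₂ 4 = 174.832 + 104.727 × 2 ≈ 384.286 ms.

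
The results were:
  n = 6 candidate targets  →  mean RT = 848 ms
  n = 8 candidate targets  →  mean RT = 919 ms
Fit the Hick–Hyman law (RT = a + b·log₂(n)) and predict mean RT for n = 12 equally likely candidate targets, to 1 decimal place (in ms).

Solve the two-equation system in a and b:
  b = (919 − 848) / (log₂ 8 − log₂ 6) = 71 / (3 − 2.5850) = 171.069 ms/bit
  a = 848 − 171.069 × 2.5850 = 405.793 ms
Then RT(12) = 405.793 + 171.069 × log₂ 12 = 405.793 + 171.069 × 3.5850 ≈ 1019.069 ms.

1019.1 ms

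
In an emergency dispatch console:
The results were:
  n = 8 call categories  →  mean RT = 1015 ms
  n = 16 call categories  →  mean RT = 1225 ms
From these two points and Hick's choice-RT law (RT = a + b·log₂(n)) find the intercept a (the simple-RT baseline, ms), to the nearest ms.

The slope on a log₂ axis is (1225 − 1015) / (4 − 3) = 210 ms/bit.
Intercept: a = 1015 − 210·log₂(8) = 385.000 ms.

385 ms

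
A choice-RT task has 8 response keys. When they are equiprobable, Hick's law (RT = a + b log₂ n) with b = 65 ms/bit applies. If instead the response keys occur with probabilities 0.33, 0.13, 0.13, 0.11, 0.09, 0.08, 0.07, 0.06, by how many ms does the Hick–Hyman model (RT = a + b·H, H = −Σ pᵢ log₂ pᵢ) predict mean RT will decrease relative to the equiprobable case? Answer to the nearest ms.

Equiprobable entropy H₀ = log₂ 8 = 3.0000 bits.
Skewed entropy H = −Σ pᵢ log₂ pᵢ = 2.7596 bits.
ΔRT = b·(H₀ − H) = 65 × 0.2404 = 15.62 ms.

16 ms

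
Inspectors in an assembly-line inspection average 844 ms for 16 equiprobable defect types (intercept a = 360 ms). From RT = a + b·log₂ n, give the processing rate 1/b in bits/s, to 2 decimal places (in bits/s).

b = (844 − 360)/log₂ 16 = 484/4 = 121.000 ms per bit = 0.12100 s/bit; the reciprocal is 8.264 bits/s.

8.26 bits/s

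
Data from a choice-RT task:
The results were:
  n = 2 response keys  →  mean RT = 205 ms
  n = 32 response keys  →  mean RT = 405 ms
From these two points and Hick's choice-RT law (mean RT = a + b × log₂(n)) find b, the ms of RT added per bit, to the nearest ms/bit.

b = (RT₂ − RT₁)/(log₂ n₂ − log₂ n₁) = (405 − 205)/(5 − 1) = 50 ms/bit.

50 ms/bit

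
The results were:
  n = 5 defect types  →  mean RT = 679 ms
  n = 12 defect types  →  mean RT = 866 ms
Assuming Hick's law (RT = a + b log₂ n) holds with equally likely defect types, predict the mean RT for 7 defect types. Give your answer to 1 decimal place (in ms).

750.9 ms

Fit slope and intercept:
  b = (866 − 679) / (log₂ 12 − log₂ 5) = 187 / (3.5850 − 2.3219) = 148.056 ms/bit
  a = 679 − 148.056 × 2.3219 = 335.224 ms
Then RT(7) = 335.224 + 148.056 × log₂ 7 = 335.224 + 148.056 × 2.8074 ≈ 750.870 ms.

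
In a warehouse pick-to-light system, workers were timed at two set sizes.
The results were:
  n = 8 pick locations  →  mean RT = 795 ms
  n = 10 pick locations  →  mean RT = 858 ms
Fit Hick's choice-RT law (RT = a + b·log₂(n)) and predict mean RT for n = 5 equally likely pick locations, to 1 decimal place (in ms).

662.3 ms

RT is linear in log₂ n, so two points fix the line:
  b = (858 − 795) / (log₂ 10 − log₂ 8) = 63 / (3.3219 − 3) = 195.696 ms/bit
  a = 795 − 195.696 × 3 = 207.912 ms
Then RT(5) = 207.912 + 195.696 × log₂ 5 = 207.912 + 195.696 × 2.3219 ≈ 662.304 ms.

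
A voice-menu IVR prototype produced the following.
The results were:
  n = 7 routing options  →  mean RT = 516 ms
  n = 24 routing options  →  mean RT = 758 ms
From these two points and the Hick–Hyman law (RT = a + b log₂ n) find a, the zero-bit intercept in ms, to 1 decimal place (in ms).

b = (RT₂ − RT₁)/(log₂ n₂ − log₂ n₁) = (758 − 516)/(4.5850 − 2.8074) = 136.138 ms/bit.
a = RT₁ − b·log₂ n₁ = 516 − 136.138 × 2.8074 = 133.812 ms.

133.8 ms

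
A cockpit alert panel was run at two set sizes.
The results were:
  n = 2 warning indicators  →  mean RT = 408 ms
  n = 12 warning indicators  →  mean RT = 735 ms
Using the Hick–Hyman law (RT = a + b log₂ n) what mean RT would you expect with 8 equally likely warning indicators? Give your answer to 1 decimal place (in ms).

With log₂ n on the abscissa the relation is linear; from the two conditions:
  b = (735 − 408) / (log₂ 12 − log₂ 2) = 327 / (3.5850 − 1) = 126.501 ms/bit
  a = 408 − 126.501 × 1 = 281.499 ms
Then RT(8) = 281.499 + 126.501 × log₂ 8 = 281.499 + 126.501 × 3 ≈ 661.002 ms.

661.0 ms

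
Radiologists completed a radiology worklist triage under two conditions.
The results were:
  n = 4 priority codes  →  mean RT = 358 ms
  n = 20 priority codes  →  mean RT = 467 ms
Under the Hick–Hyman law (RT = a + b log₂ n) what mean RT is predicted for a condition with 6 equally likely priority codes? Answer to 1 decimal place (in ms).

With log₂ n on the abscissa the relation is linear; from the two conditions:
  b = (467 − 358) / (log₂ 20 − log₂ 4) = 109 / (4.3219 − 2) = 46.944 ms/bit
  a = 358 − 46.944 × 2 = 264.113 ms
Then RT(6) = 264.113 + 46.944 × log₂ 6 = 264.113 + 46.944 × 2.5850 ≈ 385.460 ms.

385.5 ms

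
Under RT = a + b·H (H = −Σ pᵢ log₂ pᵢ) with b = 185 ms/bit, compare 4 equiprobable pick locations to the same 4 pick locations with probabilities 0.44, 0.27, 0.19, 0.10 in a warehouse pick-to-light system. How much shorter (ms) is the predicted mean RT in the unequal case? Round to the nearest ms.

Equiprobable entropy H₀ = log₂ 4 = 2.0000 bits.
Skewed entropy H = −Σ pᵢ log₂ pᵢ = 1.8186 bits.
ΔRT = b·(H₀ − H) = 185 × 0.1814 = 33.56 ms.

34 ms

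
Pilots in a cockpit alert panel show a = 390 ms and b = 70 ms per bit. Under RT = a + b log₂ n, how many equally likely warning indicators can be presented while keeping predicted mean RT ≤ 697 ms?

20

Information budget: (697 − 390)/70 = 4.3857 bits, so n ≤ 2^4.3857 = 20.904 → at most 20.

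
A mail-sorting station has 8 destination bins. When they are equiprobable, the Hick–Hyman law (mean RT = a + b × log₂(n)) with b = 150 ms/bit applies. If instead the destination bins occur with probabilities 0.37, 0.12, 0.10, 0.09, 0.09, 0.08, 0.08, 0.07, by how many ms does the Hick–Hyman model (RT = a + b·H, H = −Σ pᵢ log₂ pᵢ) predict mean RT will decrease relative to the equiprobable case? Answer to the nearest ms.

44 ms

The RT saving is b·ΔH. Equiprobable H₀ = log₂(8) = 3.0000 bits; with the given probabilities H = 2.7069 bits.
b·(H₀ − H) = 150 × (3.0000 − 2.7069) = 43.97 ms.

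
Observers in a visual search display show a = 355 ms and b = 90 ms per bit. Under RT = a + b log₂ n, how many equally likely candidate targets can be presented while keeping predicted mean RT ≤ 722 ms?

Information budget: (722 − 355)/90 = 4.0778 bits, so n ≤ 2^4.0778 = 16.886 → at most 16.

16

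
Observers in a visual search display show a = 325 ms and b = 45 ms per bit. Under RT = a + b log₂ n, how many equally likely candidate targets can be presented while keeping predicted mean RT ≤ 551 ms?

32

Set 325 + 45·log₂ n ≤ 551 → log₂ n ≤ (551 − 325)/45 = 5.0222.
So n ≤ 2^5.0222 = 32.497; the largest integer n is 32.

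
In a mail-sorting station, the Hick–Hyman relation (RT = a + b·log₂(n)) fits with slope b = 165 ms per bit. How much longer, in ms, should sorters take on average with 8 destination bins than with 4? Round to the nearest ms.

165 ms

The intercept a cancels: ΔRT = b·(log₂ n₂ − log₂ n₁) = b·log₂(n₂/n₁).
log₂(8) − log₂(4) = log₂(8/4) = log₂(2) = 1.
ΔRT = 165 × 1.0000 = 165.000 ms.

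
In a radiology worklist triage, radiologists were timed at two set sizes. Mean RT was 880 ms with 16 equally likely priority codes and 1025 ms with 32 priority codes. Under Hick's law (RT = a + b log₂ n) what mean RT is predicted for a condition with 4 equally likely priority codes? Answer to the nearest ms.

RT is linear in log₂ n, so two points fix the line:
  b = (1025 − 880) / (log₂ 32 − log₂ 16) = 145 / (5 − 4) = 145 ms/bit
  a = 880 − 145 × 4 = 300 ms
Then RT(4) = 300 + 145 × log₂ 4 = 300 + 145 × 2 ≈ 590.000 ms.

590 ms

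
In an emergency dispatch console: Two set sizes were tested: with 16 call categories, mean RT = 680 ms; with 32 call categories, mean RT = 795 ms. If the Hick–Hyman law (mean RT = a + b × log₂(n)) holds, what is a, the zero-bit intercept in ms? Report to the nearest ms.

b = (RT₂ − RT₁)/(log₂ n₂ − log₂ n₁) = (795 − 680)/(5 − 4) = 115 ms/bit.
Intercept: a = 680 − 115·log₂(16) = 220.000 ms.

220 ms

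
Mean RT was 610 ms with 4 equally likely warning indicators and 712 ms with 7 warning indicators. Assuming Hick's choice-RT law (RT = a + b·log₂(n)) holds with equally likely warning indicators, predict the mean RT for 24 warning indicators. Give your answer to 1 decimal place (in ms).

RT is linear in log₂ n, so two points fix the line:
  b = (712 − 610) / (log₂ 7 − log₂ 4) = 102 / (2.8074 − 2) = 126.338 ms/bit
  a = 610 − 126.338 × 2 = 357.323 ms
Then RT(24) = 357.323 + 126.338 × log₂ 24 = 357.323 + 126.338 × 4.5850 ≈ 936.580 ms.

936.6 ms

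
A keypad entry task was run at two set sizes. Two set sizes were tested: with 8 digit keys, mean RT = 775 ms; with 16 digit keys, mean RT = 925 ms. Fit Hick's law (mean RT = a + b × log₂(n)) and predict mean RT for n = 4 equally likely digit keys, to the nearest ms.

Fit slope and intercept:
  b = (925 − 775) / (log₂ 16 − log₂ 8) = 150 / (4 − 3) = 150 ms/bit
  a = 775 − 150 × 3 = 325 ms
Then RT(4) = 325 + 150 × log₂ 4 = 325 + 150 × 2 ≈ 625.000 ms.

625 ms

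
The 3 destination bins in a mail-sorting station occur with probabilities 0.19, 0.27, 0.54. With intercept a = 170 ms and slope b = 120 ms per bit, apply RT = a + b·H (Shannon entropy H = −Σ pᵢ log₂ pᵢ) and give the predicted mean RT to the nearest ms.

H = 0.19·log₂(1/0.19) + 0.27·log₂(1/0.27) + 0.54·log₂(1/0.54) = 1.4453 bits.
RT = 170 + 120 × 1.4453 = 343.43 ms.

343 ms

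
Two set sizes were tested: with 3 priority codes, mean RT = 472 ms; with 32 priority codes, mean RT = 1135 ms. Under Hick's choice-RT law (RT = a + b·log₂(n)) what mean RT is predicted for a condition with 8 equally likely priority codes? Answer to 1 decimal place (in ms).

746.7 ms

RT is linear in log₂ n, so two points fix the line:
  b = (1135 − 472) / (log₂ 32 − log₂ 3) = 663 / (5 − 1.5850) = 194.141 ms/bit
  a = 472 − 194.141 × 1.5850 = 164.293 ms
Then RT(8) = 164.293 + 194.141 × log₂ 8 = 164.293 + 194.141 × 3 ≈ 746.717 ms.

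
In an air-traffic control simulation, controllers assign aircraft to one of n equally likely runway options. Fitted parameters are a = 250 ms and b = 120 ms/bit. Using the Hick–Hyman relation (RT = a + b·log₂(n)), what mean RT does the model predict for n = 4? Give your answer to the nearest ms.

log₂(4) = 2 bits, so RT = 250 + 120 × 2 ≈ 490.000 ms.

490 ms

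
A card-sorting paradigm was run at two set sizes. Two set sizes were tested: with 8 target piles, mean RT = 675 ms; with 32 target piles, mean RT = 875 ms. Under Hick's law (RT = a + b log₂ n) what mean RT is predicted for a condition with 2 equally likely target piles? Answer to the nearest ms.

475 ms

Solve the two-equation system in a and b:
  b = (875 − 675) / (log₂ 32 − log₂ 8) = 200 / (5 − 3) = 100 ms/bit
  a = 675 − 100 × 3 = 375 ms
Then RT(2) = 375 + 100 × log₂ 2 = 375 + 100 × 1 ≈ 475.000 ms.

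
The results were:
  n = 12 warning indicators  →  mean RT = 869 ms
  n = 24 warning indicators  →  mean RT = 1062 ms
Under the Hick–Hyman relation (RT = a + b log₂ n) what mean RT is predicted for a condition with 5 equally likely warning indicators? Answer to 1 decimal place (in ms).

With log₂ n on the abscissa the relation is linear; from the two conditions:
  b = (1062 − 869) / (log₂ 24 − log₂ 12) = 193 / (4.5850 − 3.5850) = 193.000 ms/bit
  a = 869 − 193.000 × 3.5850 = 177.102 ms
Then RT(5) = 177.102 + 193.000 × log₂ 5 = 177.102 + 193.000 × 2.3219 ≈ 625.234 ms.

625.2 ms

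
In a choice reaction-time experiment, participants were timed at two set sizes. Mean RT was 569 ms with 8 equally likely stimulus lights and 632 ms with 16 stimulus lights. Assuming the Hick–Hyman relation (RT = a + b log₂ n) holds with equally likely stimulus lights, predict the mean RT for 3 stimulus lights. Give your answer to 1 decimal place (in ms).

479.9 ms

Solve the two-equation system in a and b:
  b = (632 − 569) / (log₂ 16 − log₂ 8) = 63 / (4 − 3) = 63.000 ms/bit
  a = 569 − 63.000 × 3 = 380.000 ms
Then RT(3) = 380.000 + 63.000 × log₂ 3 = 380.000 + 63.000 × 1.5850 ≈ 479.853 ms.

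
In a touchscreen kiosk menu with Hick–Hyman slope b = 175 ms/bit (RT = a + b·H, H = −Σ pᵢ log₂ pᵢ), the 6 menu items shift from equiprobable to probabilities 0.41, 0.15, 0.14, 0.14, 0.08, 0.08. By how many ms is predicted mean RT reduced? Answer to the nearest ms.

The RT saving is b·ΔH. Equiprobable H₀ = log₂(6) = 2.5850 bits; with the given probabilities H = 2.3152 bits.
b·(H₀ − H) = 175 × (2.5850 − 2.3152) = 47.21 ms.

47 ms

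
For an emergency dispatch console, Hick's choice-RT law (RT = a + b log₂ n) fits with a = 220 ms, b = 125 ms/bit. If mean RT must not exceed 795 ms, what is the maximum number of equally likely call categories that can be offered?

24

Set 220 + 125·log₂ n ≤ 795 → log₂ n ≤ (795 − 220)/125 = 4.6000.
So n ≤ 2^4.6000 = 24.251; the largest integer n is 24.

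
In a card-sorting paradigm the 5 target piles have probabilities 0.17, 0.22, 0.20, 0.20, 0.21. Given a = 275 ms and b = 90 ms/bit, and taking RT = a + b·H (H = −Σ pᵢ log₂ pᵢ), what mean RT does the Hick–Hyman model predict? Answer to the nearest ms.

Entropy contributions −pᵢ log₂ pᵢ: 0.4346, 0.4806, 0.4644, 0.4644, 0.4728; sum H = 2.3168 bits.
RT = a + bH = 275 + 90·2.3168 = 483.51 ms.

484 ms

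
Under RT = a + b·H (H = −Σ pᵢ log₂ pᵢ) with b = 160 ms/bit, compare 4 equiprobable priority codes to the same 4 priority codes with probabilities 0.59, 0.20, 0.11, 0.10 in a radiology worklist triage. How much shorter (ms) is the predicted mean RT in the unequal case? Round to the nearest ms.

The RT saving is b·ΔH. Equiprobable H₀ = log₂(4) = 2.0000 bits; with the given probabilities H = 1.5960 bits.
b·(H₀ − H) = 160 × (2.0000 − 1.5960) = 64.64 ms.

65 ms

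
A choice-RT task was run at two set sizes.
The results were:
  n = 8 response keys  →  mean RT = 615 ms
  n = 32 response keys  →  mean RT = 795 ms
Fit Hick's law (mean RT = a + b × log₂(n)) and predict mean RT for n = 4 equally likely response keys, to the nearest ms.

525 ms

RT is linear in log₂ n, so two points fix the line:
  b = (795 − 615) / (log₂ 32 − log₂ 8) = 180 / (5 − 3) = 90 ms/bit
  a = 615 − 90 × 3 = 345 ms
Then RT(4) = 345 + 90 × log₂ 4 = 345 + 90 × 2 ≈ 525.000 ms.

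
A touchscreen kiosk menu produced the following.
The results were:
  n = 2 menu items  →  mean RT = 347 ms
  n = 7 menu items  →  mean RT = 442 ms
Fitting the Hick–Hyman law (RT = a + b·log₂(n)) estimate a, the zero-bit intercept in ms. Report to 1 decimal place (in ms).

294.4 ms

The slope on a log₂ axis is (442 − 347) / (2.8074 − 1) = 52.563 ms/bit.
a = RT₁ − b·log₂ n₁ = 347 − 52.563 × 1 = 294.437 ms.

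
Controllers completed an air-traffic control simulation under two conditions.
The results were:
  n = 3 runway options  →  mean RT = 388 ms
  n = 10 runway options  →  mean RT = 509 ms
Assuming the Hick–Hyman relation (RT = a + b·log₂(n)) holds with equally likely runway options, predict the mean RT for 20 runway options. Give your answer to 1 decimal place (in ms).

Solve the two-equation system in a and b:
  b = (509 − 388) / (log₂ 10 − log₂ 3) = 121 / (3.3219 − 1.5850) = 69.662 ms/bit
  a = 388 − 69.662 × 1.5850 = 277.589 ms
Then RT(20) = 277.589 + 69.662 × log₂ 20 = 277.589 + 69.662 × 4.3219 ≈ 578.662 ms.

578.7 ms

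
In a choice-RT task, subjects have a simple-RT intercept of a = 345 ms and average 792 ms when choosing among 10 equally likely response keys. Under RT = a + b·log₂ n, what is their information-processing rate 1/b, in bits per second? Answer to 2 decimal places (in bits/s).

7.43 bits/s

Choice component = 792 − 345 = 447 ms over log₂(10) = 3.3219 bits.
b = 447 / 3.3219 = 134.560 ms/bit, so 1/b = 7.432 bits/s.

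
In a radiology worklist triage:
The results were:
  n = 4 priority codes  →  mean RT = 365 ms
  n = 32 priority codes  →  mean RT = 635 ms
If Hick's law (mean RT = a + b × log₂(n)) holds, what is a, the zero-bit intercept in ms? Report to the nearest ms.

b = (RT₂ − RT₁)/(log₂ n₂ − log₂ n₁) = (635 − 365)/(5 − 2) = 90 ms/bit.
a = RT₁ − b·log₂ n₁ = 365 − 90 × 2 = 185.000 ms.

185 ms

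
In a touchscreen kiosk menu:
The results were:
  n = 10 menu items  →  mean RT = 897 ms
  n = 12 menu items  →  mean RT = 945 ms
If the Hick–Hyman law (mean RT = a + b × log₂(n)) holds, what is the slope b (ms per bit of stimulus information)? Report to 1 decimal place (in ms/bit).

182.5 ms/bit

b = (RT₂ − RT₁)/(log₂ n₂ − log₂ n₁) = (945 − 897)/(3.5850 − 3.3219) = 182.486 ms/bit.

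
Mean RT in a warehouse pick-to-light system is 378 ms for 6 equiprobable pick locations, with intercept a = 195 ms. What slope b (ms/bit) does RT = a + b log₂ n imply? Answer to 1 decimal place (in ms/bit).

6 alternatives carry log₂ 6 = 2.5850 bits; the choice cost is 378 − 195 = 183 ms, so b = 183/2.5850 = 70.794 ms/bit.

70.8 ms/bit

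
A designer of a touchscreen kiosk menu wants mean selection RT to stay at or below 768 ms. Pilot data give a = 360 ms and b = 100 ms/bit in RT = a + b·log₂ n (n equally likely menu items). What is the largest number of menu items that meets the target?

Set 360 + 100·log₂ n ≤ 768 → log₂ n ≤ (768 − 360)/100 = 4.0800.
So n ≤ 2^4.0800 = 16.912; the largest integer n is 16.

16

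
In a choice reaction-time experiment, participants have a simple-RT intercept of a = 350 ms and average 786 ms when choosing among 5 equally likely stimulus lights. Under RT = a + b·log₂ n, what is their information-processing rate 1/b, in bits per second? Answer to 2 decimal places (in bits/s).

5.33 bits/s

b = (786 − 350)/log₂ 5 = 436/2.3219 = 187.775 ms per bit = 0.18777 s/bit; the reciprocal is 5.326 bits/s.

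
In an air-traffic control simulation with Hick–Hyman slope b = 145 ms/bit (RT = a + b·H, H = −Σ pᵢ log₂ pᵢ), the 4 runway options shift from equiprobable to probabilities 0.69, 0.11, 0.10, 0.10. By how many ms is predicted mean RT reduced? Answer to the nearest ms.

Equiprobable entropy H₀ = log₂ 4 = 2.0000 bits.
Skewed entropy H = −Σ pᵢ log₂ pᵢ = 1.3841 bits.
ΔRT = b·(H₀ − H) = 145 × 0.6159 = 89.31 ms.

89 ms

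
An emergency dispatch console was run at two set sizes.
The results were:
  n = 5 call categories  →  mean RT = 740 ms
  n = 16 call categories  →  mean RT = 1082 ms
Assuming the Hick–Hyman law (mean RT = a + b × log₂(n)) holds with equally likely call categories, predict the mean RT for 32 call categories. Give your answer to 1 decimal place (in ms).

1285.8 ms

RT is linear in log₂ n, so two points fix the line:
  b = (1082 − 740) / (log₂ 16 − log₂ 5) = 342 / (4 − 2.3219) = 203.805 ms/bit
  a = 740 − 203.805 × 2.3219 = 266.779 ms
Then RT(32) = 266.779 + 203.805 × log₂ 32 = 266.779 + 203.805 × 5 ≈ 1285.805 ms.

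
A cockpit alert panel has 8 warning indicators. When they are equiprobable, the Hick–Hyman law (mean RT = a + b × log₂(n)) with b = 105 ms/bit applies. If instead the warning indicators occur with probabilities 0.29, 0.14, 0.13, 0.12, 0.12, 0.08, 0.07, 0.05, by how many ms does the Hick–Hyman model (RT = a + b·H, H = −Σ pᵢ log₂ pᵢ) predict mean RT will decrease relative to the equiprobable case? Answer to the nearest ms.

20 ms

Equiprobable entropy H₀ = log₂ 8 = 3.0000 bits.
Skewed entropy H = −Σ pᵢ log₂ pᵢ = 2.8080 bits.
ΔRT = b·(H₀ − H) = 105 × 0.1920 = 20.16 ms.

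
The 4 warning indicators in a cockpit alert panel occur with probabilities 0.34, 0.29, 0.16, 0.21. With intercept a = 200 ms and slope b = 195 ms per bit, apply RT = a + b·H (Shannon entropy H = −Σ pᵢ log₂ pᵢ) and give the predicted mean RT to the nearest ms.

579 ms

H = 0.34·log₂(1/0.34) + 0.29·log₂(1/0.29) + 0.16·log₂(1/0.16) + 0.21·log₂(1/0.21) = 1.9429 bits.
RT = 200 + 195 × 1.9429 = 578.87 ms.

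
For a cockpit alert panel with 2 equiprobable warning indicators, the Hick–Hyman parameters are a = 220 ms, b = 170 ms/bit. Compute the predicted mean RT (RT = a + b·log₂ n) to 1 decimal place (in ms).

log₂(2) = 1 bits, so RT = 220 + 170 × 1 ≈ 390.000 ms.

390.0 ms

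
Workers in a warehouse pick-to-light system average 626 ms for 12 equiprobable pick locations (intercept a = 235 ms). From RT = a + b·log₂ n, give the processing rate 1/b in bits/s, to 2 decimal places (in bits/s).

9.17 bits/s

Choice component = 626 − 235 = 391 ms over log₂(12) = 3.5850 bits.
b = 391 / 3.5850 = 109.067 ms/bit, so 1/b = 9.169 bits/s.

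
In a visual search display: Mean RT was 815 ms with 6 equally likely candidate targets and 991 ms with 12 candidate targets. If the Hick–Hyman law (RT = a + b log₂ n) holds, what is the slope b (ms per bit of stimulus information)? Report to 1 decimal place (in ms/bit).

The slope on a log₂ axis is (991 − 815) / (3.5850 − 2.5850) = 176.000 ms/bit.

176.0 ms/bit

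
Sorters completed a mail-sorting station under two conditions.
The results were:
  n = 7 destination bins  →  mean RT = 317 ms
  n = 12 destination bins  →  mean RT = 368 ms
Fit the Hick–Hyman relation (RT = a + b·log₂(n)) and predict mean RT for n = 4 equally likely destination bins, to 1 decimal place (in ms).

264.0 ms

RT is linear in log₂ n, so two points fix the line:
  b = (368 − 317) / (log₂ 12 − log₂ 7) = 51 / (3.5850 − 2.8074) = 65.586 ms/bit
  a = 317 − 65.586 × 2.8074 = 132.877 ms
Then RT(4) = 132.877 + 65.586 × log₂ 4 = 132.877 + 65.586 × 2 ≈ 264.049 ms.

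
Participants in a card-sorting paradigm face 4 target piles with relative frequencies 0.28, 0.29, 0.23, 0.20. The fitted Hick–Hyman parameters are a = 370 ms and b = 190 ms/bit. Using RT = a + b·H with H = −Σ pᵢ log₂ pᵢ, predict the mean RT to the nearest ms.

747 ms

Entropy contributions −pᵢ log₂ pᵢ: 0.5142, 0.5179, 0.4877, 0.4644; sum H = 1.9842 bits.
RT = a + bH = 370 + 190·1.9842 = 746.99 ms.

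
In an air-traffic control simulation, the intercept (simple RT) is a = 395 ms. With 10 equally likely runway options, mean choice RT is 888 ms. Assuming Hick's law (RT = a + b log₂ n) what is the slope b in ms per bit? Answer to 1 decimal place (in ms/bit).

b = (888 − 395) / log₂(10) = 493 / 3.3219 = 148.408 ms/bit.

148.4 ms/bit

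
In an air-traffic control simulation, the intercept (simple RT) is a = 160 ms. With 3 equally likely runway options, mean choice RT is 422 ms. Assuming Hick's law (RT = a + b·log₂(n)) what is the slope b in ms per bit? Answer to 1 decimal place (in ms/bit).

165.3 ms/bit

log₂(3) = 1.5850 bits.
b = (RT − a)/log₂ n = (422 − 160) / 1.5850 = 165.304 ms/bit.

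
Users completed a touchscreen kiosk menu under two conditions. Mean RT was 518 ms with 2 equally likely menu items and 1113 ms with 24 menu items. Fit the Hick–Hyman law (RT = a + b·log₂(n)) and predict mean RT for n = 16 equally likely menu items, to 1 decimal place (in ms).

1015.9 ms

Solve the two-equation system in a and b:
  b = (1113 − 518) / (log₂ 24 − log₂ 2) = 595 / (4.5850 − 1) = 165.971 ms/bit
  a = 518 − 165.971 × 1 = 352.029 ms
Then RT(16) = 352.029 + 165.971 × log₂ 16 = 352.029 + 165.971 × 4 ≈ 1015.913 ms.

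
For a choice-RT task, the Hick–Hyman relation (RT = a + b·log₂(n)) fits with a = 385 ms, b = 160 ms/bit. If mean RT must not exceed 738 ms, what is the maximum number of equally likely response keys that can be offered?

4

Information budget: (738 − 385)/160 = 2.2062 bits, so n ≤ 2^2.2062 = 4.615 → at most 4.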